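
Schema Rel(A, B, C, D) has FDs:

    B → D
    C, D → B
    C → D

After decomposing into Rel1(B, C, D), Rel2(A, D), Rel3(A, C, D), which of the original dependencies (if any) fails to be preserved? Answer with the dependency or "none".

none

B → D lies within Rel1.
C, D → B lies within Rel1.
C → D lies within Rel1.
Every dependency is enforceable on the fragments, so the decomposition is dependency-preserving.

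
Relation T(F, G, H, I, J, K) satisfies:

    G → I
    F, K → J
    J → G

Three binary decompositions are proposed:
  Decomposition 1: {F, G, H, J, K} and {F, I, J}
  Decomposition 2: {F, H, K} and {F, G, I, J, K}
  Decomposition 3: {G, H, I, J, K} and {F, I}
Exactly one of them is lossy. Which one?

Decomposition 3

Decomposition 1: common = {F, J}, closure = {F, G, I, J} → lossless.
Decomposition 2: common = {F, K}, closure = {F, G, I, J, K} → lossless.
Decomposition 3: common = {I}, closure = {I} → lossy.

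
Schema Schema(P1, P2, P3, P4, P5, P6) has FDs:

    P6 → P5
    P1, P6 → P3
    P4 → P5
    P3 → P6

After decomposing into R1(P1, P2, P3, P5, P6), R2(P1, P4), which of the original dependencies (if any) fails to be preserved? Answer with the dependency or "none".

P4 → P5

Check P4 → P5: no single fragment contains all of {P4, P5}, and the restricted closure of {P4} across the fragments never reaches {P5}.
P6 → P5 is preserved.
P1, P6 → P3 is preserved.
P3 → P6 is preserved.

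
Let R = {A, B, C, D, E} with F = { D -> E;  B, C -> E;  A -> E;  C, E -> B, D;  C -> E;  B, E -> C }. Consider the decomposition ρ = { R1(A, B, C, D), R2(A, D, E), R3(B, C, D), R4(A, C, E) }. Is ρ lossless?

Yes

Chase test. Columns are A, B, C, D, E; row i has aⱼ where attribute j ∈ Ri, else bᵢⱼ.
Initial tableau (one row per fragment):
  row 1: a1 a2 a3 a4 b15
  row 2: a1 b22 b23 a4 a5
  row 3: b31 a2 a3 a4 b35
  row 4: a1 b42 a3 b44 a5
Rows 1 and 2 agree on D; apply D→E and equate their E entries.
Rows 1 and 3 agree on D; apply D→E and equate their E entries.
Rows 1 and 4 agree on C, E; apply C, E→B, D and equate their B, D entries.
Row 1 is now all distinguished symbols — the join is lossless.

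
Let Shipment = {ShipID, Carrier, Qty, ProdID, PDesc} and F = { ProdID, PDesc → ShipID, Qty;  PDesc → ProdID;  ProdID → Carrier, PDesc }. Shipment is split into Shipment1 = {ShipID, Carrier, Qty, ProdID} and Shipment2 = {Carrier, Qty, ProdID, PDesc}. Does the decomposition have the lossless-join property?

Common attributes: Shipment1 ∩ Shipment2 = {Carrier, Qty, ProdID}.
Closure of {Carrier, Qty, ProdID}: ProdID → Carrier, PDesc applies, adding PDesc; ProdID, PDesc → ShipID, Qty applies, adding ShipID. So (Carrier, Qty, ProdID)⁺ = {ShipID, Carrier, Qty, ProdID, PDesc}.
This closure contains every attribute of Shipment1, so Shipment1 ∩ Shipment2 → Shipment1. The join is lossless.

Yes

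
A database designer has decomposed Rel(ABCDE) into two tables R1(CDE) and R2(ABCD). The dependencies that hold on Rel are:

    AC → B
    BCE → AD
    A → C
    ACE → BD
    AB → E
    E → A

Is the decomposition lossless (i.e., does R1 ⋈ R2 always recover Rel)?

No

Common attributes: R1 ∩ R2 = {CD}.
No dependency enlarges {CD}, so (CD)⁺ = {CD}.
The closure contains neither all of R1 = {CDE} nor all of R2 = {ABCD}, so the common attributes are not a superkey of either fragment. The join is lossy.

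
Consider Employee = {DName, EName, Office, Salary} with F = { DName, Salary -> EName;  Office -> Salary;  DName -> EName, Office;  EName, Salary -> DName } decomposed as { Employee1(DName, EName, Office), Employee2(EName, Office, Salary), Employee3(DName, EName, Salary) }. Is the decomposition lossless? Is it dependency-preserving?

Lossless test (chase): Rows 1 and 2 agree on Office; apply Office→Salary and equate their Salary entries. Rows 1 and 3 agree on DName; apply DName→EName, Office and equate their EName, Office entries. Rows 1 and 2 agree on EName, Salary; apply EName, Salary→DName and equate their DName entries. Row 1 is now all distinguished symbols — the join is lossless.
Dependency preservation: every FD's attributes lie within a single fragment, so each can be enforced locally — preserved.

lossless and dependency-preserving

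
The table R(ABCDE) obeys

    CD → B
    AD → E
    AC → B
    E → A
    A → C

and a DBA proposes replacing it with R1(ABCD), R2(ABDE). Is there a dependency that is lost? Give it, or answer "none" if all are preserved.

CD → B lies within R1.
AD → E lies within R2.
AC → B lies within R1.
E → A lies within R2.
A → C lies within R1.
Every dependency is enforceable on the fragments, so the decomposition is dependency-preserving.

none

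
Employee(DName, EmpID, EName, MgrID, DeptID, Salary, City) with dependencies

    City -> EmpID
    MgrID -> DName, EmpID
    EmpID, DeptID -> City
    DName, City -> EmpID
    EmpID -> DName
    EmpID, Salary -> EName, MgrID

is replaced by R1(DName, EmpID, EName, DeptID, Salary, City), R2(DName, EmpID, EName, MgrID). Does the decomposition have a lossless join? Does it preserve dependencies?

Lossless test: (DName, EmpID, EName)⁺ = {DName, EmpID, EName}, which is a superkey of neither fragment — lossy.
Dependency preservation: the restricted closure of {EmpID, Salary} across the fragments never reaches {EName, MgrID}, so EmpID, Salary → EName, MgrID cannot be enforced without a join — not preserved.

lossy and not dependency-preserving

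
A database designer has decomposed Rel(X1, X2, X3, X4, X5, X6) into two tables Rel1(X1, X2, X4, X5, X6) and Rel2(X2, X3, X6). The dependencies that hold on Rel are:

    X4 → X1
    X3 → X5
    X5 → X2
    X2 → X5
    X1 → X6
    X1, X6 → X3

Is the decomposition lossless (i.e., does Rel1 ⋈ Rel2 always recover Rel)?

No

Common attributes: Rel1 ∩ Rel2 = {X2, X6}.
Closure of {X2, X6}: X2 → X5 applies, adding X5. So (X2, X6)⁺ = {X2, X5, X6}.
The closure contains neither all of Rel1 = {X1, X2, X4, X5, X6} nor all of Rel2 = {X2, X3, X6}, so the common attributes are not a superkey of either fragment. The join is lossy.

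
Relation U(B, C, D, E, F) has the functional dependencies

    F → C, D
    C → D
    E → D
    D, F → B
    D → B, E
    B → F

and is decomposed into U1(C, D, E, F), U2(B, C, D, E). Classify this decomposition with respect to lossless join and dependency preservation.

lossless and dependency-preserving

Lossless test: (C, D, E)⁺ = {B, C, D, E, F}, which contains all of one fragment — lossless.
Dependency preservation: D, F → B; B → F are not contained in any single fragment, but the restricted closure of each left-hand side across the fragments still reaches the right-hand side; the remaining FDs each lie inside some fragment. All dependencies are preserved.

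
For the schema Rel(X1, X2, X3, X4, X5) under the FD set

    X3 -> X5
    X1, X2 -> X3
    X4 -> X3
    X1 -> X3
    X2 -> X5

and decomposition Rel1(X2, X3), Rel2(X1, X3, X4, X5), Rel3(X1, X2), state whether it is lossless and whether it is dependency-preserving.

lossy and not dependency-preserving

Lossless test (chase): Rows 1 and 2 agree on X3; apply X3→X5 and equate their X5 entries. Rows 2 and 3 agree on X1; apply X1→X3 and equate their X3 entries. Rows 1 and 3 agree on X2; apply X2→X5 and equate their X5 entries. No row becomes fully distinguished — the join is lossy.
Dependency preservation: the restricted closure of {X2} across the fragments never reaches {X5}, so X2 → X5 cannot be enforced without a join — not preserved.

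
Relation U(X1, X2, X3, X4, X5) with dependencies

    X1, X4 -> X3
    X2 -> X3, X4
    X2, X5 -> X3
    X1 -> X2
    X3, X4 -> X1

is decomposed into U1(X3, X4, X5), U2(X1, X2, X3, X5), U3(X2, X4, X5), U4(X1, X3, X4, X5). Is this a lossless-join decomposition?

Chase test. Columns are X1, X2, X3, X4, X5; row i has aⱼ where attribute j ∈ Ui, else bᵢⱼ.
Initial tableau (one row per fragment):
  row 1: b11 b12 a3 a4 a5
  row 2: a1 a2 a3 b24 a5
  row 3: b31 a2 b33 a4 a5
  row 4: a1 b42 a3 a4 a5
Rows 2 and 3 agree on X2; apply X2→X3, X4 and equate their X3, X4 entries.
Rows 2 and 4 agree on X1; apply X1→X2 and equate their X2 entries.
Rows 1 and 2 agree on X3, X4; apply X3, X4→X1 and equate their X1 entries.
Rows 1 and 3 agree on X3, X4; apply X3, X4→X1 and equate their X1 entries.
Rows 1 and 2 agree on X1; apply X1→X2 and equate their X2 entries.
Row 1 is now all distinguished symbols — the join is lossless.

Yes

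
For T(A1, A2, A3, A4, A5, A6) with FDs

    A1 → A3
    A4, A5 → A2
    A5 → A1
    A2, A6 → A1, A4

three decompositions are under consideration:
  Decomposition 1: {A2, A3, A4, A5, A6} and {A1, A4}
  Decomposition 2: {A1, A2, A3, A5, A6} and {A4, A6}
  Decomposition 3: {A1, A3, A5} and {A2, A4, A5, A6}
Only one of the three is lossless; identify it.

Decomposition 1: common = {A4}, closure = {A4} → lossy.
Decomposition 2: common = {A6}, closure = {A6} → lossy.
Decomposition 3: common = {A5}, closure = {A1, A3, A5} → lossless.

Decomposition 3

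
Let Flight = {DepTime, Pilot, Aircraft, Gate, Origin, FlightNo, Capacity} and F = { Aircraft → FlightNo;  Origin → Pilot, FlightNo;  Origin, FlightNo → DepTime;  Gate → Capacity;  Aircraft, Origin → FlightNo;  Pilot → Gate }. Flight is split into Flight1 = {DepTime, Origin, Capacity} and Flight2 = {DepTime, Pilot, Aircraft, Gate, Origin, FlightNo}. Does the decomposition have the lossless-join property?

Common attributes: Flight1 ∩ Flight2 = {DepTime, Origin}.
Closure of {DepTime, Origin}: Origin → Pilot, FlightNo applies, adding Pilot, FlightNo; Pilot → Gate applies, adding Gate; Gate → Capacity applies, adding Capacity. So (DepTime, Origin)⁺ = {DepTime, Pilot, Gate, Origin, FlightNo, Capacity}.
This closure contains every attribute of Flight1, so Flight1 ∩ Flight2 → Flight1. The join is lossless.

Yes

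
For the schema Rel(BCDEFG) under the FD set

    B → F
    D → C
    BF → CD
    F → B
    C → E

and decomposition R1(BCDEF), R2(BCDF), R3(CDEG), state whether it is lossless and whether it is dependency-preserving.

lossy but dependency-preserving

Lossless test (chase): Rows 1 and 2 agree on C; apply C→E and equate their E entries. No row becomes fully distinguished — the join is lossy.
Dependency preservation: every FD's attributes lie within a single fragment, so each can be enforced locally — preserved.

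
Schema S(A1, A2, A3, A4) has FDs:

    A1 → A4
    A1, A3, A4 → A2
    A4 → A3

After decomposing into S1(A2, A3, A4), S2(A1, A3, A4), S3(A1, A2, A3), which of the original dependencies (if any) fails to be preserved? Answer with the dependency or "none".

none

A1 → A4 lies within S2.
A1, A3, A4 → A2: restricted closure across fragments reaches A2.
A4 → A3 lies within S1.
Every dependency is enforceable on the fragments, so the decomposition is dependency-preserving.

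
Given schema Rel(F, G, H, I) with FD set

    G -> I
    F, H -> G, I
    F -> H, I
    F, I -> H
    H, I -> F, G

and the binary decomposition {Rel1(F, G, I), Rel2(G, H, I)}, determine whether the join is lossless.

Common attributes: Rel1 ∩ Rel2 = {G, I}.
No dependency enlarges {G, I}, so (G, I)⁺ = {G, I}.
The closure contains neither all of Rel1 = {F, G, I} nor all of Rel2 = {G, H, I}, so the common attributes are not a superkey of either fragment. The join is lossy.

No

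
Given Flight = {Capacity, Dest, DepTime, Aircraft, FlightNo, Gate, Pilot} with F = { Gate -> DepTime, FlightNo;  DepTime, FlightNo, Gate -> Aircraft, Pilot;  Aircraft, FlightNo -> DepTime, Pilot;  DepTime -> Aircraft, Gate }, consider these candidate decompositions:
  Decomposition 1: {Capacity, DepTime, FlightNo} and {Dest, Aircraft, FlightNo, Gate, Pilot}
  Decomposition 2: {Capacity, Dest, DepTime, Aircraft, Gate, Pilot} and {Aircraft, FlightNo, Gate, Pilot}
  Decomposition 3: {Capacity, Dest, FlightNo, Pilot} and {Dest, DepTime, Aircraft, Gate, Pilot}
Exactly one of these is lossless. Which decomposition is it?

Decomposition 2

Decomposition 1: common = {FlightNo}, closure = {FlightNo} → lossy.
Decomposition 2: common = {Aircraft, Gate, Pilot}, closure = {DepTime, Aircraft, FlightNo, Gate, Pilot} → lossless.
Decomposition 3: common = {Dest, Pilot}, closure = {Dest, Pilot} → lossy.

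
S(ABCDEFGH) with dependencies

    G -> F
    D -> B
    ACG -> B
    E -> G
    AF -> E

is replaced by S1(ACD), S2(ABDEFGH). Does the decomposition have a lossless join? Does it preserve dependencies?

Lossless test: (AD)⁺ = {ABD}, which is a superkey of neither fragment — lossy.
Dependency preservation: the restricted closure of {ACG} across the fragments never reaches {B}, so ACG → B cannot be enforced without a join — not preserved.

lossy and not dependency-preserving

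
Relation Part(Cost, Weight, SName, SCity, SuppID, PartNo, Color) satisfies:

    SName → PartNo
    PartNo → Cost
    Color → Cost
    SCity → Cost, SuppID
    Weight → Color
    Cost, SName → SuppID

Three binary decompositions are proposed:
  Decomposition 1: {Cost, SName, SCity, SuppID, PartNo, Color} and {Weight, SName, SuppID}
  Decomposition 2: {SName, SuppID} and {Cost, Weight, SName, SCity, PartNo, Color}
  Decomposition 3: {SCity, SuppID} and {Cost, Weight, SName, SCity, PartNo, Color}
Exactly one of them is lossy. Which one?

Decomposition 1

Decomposition 1: common = {SName, SuppID}, closure = {Cost, SName, SuppID, PartNo} → lossy.
Decomposition 2: common = {SName}, closure = {Cost, SName, SuppID, PartNo} → lossless.
Decomposition 3: common = {SCity}, closure = {Cost, SCity, SuppID} → lossless.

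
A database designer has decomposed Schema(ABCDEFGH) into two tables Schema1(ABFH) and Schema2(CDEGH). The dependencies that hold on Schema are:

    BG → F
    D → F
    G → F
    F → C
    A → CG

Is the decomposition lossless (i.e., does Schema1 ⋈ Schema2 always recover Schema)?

Common attributes: Schema1 ∩ Schema2 = {H}.
No dependency enlarges {H}, so (H)⁺ = {H}.
The closure contains neither all of Schema1 = {ABFH} nor all of Schema2 = {CDEGH}, so the common attributes are not a superkey of either fragment. The join is lossy.

No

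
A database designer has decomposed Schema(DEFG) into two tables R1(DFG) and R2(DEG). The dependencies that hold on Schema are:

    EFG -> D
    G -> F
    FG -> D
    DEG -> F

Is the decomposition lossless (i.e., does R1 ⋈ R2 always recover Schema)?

Yes

Common attributes: R1 ∩ R2 = {DG}.
Closure of {DG}: G → F applies, adding F. So (DG)⁺ = {DFG}.
This closure contains every attribute of R1, so R1 ∩ R2 → R1. The join is lossless.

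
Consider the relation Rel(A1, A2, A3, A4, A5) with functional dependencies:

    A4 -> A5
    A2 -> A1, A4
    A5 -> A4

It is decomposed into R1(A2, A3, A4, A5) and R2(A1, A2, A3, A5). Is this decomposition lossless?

Yes

Common attributes: R1 ∩ R2 = {A2, A3, A5}.
Closure of {A2, A3, A5}: A2 → A1, A4 applies, adding A1, A4. So (A2, A3, A5)⁺ = {A1, A2, A3, A4, A5}.
This closure contains every attribute of R1, so R1 ∩ R2 → R1. The join is lossless.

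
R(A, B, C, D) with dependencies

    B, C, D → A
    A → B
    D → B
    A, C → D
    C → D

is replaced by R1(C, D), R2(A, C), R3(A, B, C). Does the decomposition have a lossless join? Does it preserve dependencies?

Lossless test (chase): Rows 2 and 3 agree on A; apply A→B and equate their B entries. Rows 2 and 3 agree on A, C; apply A, C→D and equate their D entries. Rows 1 and 2 agree on C; apply C→D and equate their D entries. Rows 1 and 2 agree on D; apply D→B and equate their B entries. Rows 1 and 2 agree on B, C, D; apply B, C, D→A and equate their A entries. Row 1 is now all distinguished symbols — the join is lossless.
Dependency preservation: the restricted closure of {D} across the fragments never reaches {B}, so D → B cannot be enforced without a join — not preserved.

lossless but not dependency-preserving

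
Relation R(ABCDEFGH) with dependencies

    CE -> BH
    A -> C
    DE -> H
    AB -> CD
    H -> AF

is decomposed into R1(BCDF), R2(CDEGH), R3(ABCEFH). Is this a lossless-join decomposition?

Yes

Chase test. Columns are ABCDEFGH; row i has aⱼ where attribute j ∈ Ri, else bᵢⱼ.
Initial tableau (one row per fragment):
  row 1: b11 a2 a3 a4 b15 a6 b17 b18
  row 2: b21 b22 a3 a4 a5 b26 a7 a8
  row 3: a1 a2 a3 b34 a5 a6 b37 a8
Rows 2 and 3 agree on CE; apply CE→BH and equate their BH entries.
Rows 2 and 3 agree on H; apply H→AF and equate their AF entries.
Rows 2 and 3 agree on AB; apply AB→CD and equate their CD entries.
Row 2 is now all distinguished symbols — the join is lossless.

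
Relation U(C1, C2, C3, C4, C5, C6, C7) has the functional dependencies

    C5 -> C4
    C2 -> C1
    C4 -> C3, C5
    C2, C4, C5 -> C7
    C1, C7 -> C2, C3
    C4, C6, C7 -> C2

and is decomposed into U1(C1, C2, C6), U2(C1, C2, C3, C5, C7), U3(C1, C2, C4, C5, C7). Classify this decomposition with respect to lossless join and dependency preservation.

lossy and not dependency-preserving

Lossless test (chase): Rows 2 and 3 agree on C5; apply C5→C4 and equate their C4 entries. Rows 2 and 3 agree on C4; apply C4→C3, C5 and equate their C3, C5 entries. No row becomes fully distinguished — the join is lossy.
Dependency preservation: the restricted closure of {C4, C6, C7} across the fragments never reaches {C2}, so C4, C6, C7 → C2 cannot be enforced without a join — not preserved.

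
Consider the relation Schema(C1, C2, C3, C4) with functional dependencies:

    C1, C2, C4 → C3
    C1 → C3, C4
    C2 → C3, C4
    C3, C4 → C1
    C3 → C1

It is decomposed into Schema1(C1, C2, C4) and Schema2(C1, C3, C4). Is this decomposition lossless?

Yes

Common attributes: Schema1 ∩ Schema2 = {C1, C4}.
Closure of {C1, C4}: C1 → C3, C4 applies, adding C3. So (C1, C4)⁺ = {C1, C3, C4}.
This closure contains every attribute of Schema2, so Schema1 ∩ Schema2 → Schema2. The join is lossless.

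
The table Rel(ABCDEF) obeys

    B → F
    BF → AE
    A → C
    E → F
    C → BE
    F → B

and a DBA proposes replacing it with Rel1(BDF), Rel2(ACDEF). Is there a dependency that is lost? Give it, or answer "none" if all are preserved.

none

B → F lies within Rel1.
BF → AE: restricted closure across fragments reaches AE.
A → C lies within Rel2.
E → F lies within Rel2.
C → BE: restricted closure across fragments reaches BE.
F → B lies within Rel1.
Every dependency is enforceable on the fragments, so the decomposition is dependency-preserving.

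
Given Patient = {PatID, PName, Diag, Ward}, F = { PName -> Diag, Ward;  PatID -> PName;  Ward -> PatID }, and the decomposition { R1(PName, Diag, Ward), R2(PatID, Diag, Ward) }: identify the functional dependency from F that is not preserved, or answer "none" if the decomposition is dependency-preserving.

none

PName → Diag, Ward lies within R1.
PatID → PName: restricted closure across fragments reaches PName.
Ward → PatID lies within R2.
Every dependency is enforceable on the fragments, so the decomposition is dependency-preserving.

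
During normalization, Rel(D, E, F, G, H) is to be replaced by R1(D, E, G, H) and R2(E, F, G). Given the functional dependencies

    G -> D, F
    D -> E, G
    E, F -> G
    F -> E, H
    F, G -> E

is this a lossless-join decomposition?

Common attributes: R1 ∩ R2 = {E, G}.
Closure of {E, G}: G → D, F applies, adding D, F; F → E, H applies, adding H. So (E, G)⁺ = {D, E, F, G, H}.
This closure contains every attribute of R1, so R1 ∩ R2 → R1. The join is lossless.

Yes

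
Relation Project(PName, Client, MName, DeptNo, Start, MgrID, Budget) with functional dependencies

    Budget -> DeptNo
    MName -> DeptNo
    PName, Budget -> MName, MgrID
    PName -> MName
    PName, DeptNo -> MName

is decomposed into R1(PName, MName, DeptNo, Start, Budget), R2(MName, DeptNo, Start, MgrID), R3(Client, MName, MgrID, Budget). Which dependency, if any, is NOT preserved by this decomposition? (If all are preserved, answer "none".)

PName, Budget -> MName, MgrID

Check PName, Budget → MName, MgrID: no single fragment contains all of {PName, MName, MgrID, Budget}, and the restricted closure of {PName, Budget} across the fragments never reaches {MName, MgrID}.
Budget → DeptNo is preserved.
MName → DeptNo is preserved.
PName → MName is preserved.
PName, DeptNo → MName is preserved.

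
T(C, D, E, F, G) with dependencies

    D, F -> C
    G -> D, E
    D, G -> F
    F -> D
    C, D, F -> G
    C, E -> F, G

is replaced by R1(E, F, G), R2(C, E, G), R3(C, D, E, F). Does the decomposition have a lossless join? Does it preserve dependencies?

lossless and dependency-preserving

Lossless test (chase): Rows 1 and 2 agree on G; apply G→D, E and equate their D, E entries. Rows 1 and 2 agree on D, G; apply D, G→F and equate their F entries. Rows 1 and 3 agree on F; apply F→D and equate their D entries. Rows 2 and 3 agree on C, D, F; apply C, D, F→G and equate their G entries. Rows 1 and 2 agree on D, F; apply D, F→C and equate their C entries. Row 1 is now all distinguished symbols — the join is lossless.
Dependency preservation: G → D, E; D, G → F; C, D, F → G; C, E → F, G are not contained in any single fragment, but the restricted closure of each left-hand side across the fragments still reaches the right-hand side; the remaining FDs each lie inside some fragment. All dependencies are preserved.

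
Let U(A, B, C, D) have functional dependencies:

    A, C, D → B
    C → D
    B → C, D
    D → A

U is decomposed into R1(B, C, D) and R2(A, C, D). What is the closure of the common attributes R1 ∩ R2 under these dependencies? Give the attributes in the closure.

A, B, C, D

R1 ∩ R2 = {C, D}.
D → A applies, adding A
A, C, D → B applies, adding B
Closure: {A, B, C, D}.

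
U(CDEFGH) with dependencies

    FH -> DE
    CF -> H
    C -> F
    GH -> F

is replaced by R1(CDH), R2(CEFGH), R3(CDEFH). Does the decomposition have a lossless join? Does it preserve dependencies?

lossless and dependency-preserving

Lossless test (chase): Rows 2 and 3 agree on FH; apply FH→DE and equate their DE entries. Rows 1 and 2 agree on C; apply C→F and equate their F entries. Rows 1 and 2 agree on FH; apply FH→DE and equate their DE entries. Row 2 is now all distinguished symbols — the join is lossless.
Dependency preservation: every FD's attributes lie within a single fragment, so each can be enforced locally — preserved.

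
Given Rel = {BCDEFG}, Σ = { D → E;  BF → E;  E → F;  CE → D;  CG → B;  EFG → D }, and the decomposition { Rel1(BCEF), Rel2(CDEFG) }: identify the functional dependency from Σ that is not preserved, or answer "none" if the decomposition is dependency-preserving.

Check CG → B: no single fragment contains all of {BCG}, and the restricted closure of {CG} across the fragments never reaches {B}.
D → E is preserved.
BF → E is preserved.
E → F is preserved.
CE → D is preserved.
EFG → D is preserved.

CG → B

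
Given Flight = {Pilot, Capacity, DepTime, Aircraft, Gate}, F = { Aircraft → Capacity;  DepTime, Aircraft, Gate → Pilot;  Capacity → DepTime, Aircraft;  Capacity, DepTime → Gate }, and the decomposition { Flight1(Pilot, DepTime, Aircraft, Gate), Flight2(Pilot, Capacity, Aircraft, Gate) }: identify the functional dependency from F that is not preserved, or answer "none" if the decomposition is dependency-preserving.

Aircraft → Capacity lies within Flight2.
DepTime, Aircraft, Gate → Pilot lies within Flight1.
Capacity → DepTime, Aircraft: restricted closure across fragments reaches DepTime, Aircraft.
Capacity, DepTime → Gate: restricted closure across fragments reaches Gate.
Every dependency is enforceable on the fragments, so the decomposition is dependency-preserving.

none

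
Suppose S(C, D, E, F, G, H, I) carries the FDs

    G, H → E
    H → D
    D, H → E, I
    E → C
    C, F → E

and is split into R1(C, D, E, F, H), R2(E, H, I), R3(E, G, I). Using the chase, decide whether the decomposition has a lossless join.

No

Chase test. Columns are C, D, E, F, G, H, I; row i has aⱼ where attribute j ∈ Ri, else bᵢⱼ.
Initial tableau (one row per fragment):
  row 1: a1 a2 a3 a4 b15 a6 b17
  row 2: b21 b22 a3 b24 b25 a6 a7
  row 3: b31 b32 a3 b34 a5 b36 a7
Rows 1 and 2 agree on H; apply H→D and equate their D entries.
Rows 1 and 2 agree on D, H; apply D, H→E, I and equate their E, I entries.
Rows 1 and 2 agree on E; apply E→C and equate their C entries.
Rows 1 and 3 agree on E; apply E→C and equate their C entries.
No row becomes fully distinguished — the join is lossy.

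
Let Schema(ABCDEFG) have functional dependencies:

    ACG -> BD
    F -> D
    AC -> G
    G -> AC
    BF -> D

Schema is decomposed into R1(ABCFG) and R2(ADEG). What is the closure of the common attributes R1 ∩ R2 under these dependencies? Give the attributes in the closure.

R1 ∩ R2 = {AG}.
G → AC applies, adding C
ACG → BD applies, adding BD
Closure: {ABCDG}.

ABCDG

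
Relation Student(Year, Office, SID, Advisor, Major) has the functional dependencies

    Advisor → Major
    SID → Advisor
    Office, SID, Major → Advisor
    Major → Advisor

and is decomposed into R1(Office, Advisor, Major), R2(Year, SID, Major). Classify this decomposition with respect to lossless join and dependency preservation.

Lossless test: (Major)⁺ = {Advisor, Major}, which is a superkey of neither fragment — lossy.
Dependency preservation: SID → Advisor; Office, SID, Major → Advisor are not contained in any single fragment, but the restricted closure of each left-hand side across the fragments still reaches the right-hand side; the remaining FDs each lie inside some fragment. All dependencies are preserved.

lossy but dependency-preserving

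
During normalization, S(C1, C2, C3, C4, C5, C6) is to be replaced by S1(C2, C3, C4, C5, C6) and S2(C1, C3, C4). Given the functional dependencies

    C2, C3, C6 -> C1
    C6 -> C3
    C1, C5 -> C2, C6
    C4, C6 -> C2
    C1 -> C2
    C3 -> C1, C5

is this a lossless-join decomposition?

Yes

Common attributes: S1 ∩ S2 = {C3, C4}.
Closure of {C3, C4}: C3 → C1, C5 applies, adding C1, C5; C1, C5 → C2, C6 applies, adding C2, C6. So (C3, C4)⁺ = {C1, C2, C3, C4, C5, C6}.
This closure contains every attribute of S1, so S1 ∩ S2 → S1. The join is lossless.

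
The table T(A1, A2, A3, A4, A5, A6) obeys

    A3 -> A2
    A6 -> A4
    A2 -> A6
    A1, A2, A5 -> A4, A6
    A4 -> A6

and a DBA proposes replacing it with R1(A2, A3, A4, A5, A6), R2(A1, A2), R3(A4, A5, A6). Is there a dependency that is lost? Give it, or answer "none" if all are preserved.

none

A3 → A2 lies within R1.
A6 → A4 lies within R1.
A2 → A6 lies within R1.
A1, A2, A5 → A4, A6: restricted closure across fragments reaches A4, A6.
A4 → A6 lies within R1.
Every dependency is enforceable on the fragments, so the decomposition is dependency-preserving.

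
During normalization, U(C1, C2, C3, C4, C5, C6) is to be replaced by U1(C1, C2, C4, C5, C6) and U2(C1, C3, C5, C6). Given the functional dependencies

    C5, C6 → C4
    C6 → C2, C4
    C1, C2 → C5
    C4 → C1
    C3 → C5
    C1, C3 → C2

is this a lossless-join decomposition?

Yes

Common attributes: U1 ∩ U2 = {C1, C5, C6}.
Closure of {C1, C5, C6}: C5, C6 → C4 applies, adding C4; C6 → C2, C4 applies, adding C2. So (C1, C5, C6)⁺ = {C1, C2, C4, C5, C6}.
This closure contains every attribute of U1, so U1 ∩ U2 → U1. The join is lossless.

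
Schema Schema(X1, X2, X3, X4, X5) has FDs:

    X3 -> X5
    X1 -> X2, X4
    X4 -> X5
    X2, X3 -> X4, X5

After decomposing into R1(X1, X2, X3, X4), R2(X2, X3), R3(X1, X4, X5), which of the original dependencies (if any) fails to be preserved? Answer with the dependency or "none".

Check X3 → X5: no single fragment contains all of {X3, X5}, and the restricted closure of {X3} across the fragments never reaches {X5}.
X1 → X2, X4 is preserved.
X4 → X5 is preserved.
X2, X3 → X4, X5 is preserved.

X3 -> X5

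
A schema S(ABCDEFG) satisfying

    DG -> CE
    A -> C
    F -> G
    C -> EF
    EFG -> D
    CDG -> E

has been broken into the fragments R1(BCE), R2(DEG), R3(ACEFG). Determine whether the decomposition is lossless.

No

Chase test. Columns are ABCDEFG; row i has aⱼ where attribute j ∈ Ri, else bᵢⱼ.
Initial tableau (one row per fragment):
  row 1: b11 a2 a3 b14 a5 b16 b17
  row 2: b21 b22 b23 a4 a5 b26 a7
  row 3: a1 b32 a3 b34 a5 a6 a7
Rows 1 and 3 agree on C; apply C→EF and equate their EF entries.
Rows 1 and 3 agree on F; apply F→G and equate their G entries.
Rows 1 and 3 agree on EFG; apply EFG→D and equate their D entries.
No row becomes fully distinguished — the join is lossy.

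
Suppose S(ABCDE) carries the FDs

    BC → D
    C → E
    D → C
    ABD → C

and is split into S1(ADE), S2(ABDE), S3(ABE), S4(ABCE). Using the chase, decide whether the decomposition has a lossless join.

No

Chase test. Columns are ABCDE; row i has aⱼ where attribute j ∈ Si, else bᵢⱼ.
Initial tableau (one row per fragment):
  row 1: a1 b12 b13 a4 a5
  row 2: a1 a2 b23 a4 a5
  row 3: a1 a2 b33 b34 a5
  row 4: a1 a2 a3 b44 a5
Rows 1 and 2 agree on D; apply D→C and equate their C entries.
No row becomes fully distinguished — the join is lossy.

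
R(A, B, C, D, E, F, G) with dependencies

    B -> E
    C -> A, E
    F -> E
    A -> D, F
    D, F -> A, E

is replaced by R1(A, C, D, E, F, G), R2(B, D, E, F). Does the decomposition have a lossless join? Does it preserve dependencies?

lossy but dependency-preserving

Lossless test: (D, E, F)⁺ = {A, D, E, F}, which is a superkey of neither fragment — lossy.
Dependency preservation: every FD's attributes lie within a single fragment, so each can be enforced locally — preserved.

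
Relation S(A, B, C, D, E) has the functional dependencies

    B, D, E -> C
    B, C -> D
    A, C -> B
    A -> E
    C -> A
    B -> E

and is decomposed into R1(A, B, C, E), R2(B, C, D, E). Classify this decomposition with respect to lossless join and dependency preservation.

lossless and dependency-preserving

Lossless test: (B, C, E)⁺ = {A, B, C, D, E}, which contains all of one fragment — lossless.
Dependency preservation: every FD's attributes lie within a single fragment, so each can be enforced locally — preserved.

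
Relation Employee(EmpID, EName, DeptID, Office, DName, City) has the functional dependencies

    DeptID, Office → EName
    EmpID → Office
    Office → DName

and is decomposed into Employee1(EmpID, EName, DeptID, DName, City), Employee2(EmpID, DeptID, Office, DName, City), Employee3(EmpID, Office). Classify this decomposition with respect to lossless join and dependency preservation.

lossless but not dependency-preserving

Lossless test (chase): Rows 1 and 2 agree on EmpID; apply EmpID→Office and equate their Office entries. Rows 1 and 3 agree on Office; apply Office→DName and equate their DName entries. Rows 1 and 2 agree on DeptID, Office; apply DeptID, Office→EName and equate their EName entries. Row 1 is now all distinguished symbols — the join is lossless.
Dependency preservation: the restricted closure of {DeptID, Office} across the fragments never reaches {EName}, so DeptID, Office → EName cannot be enforced without a join — not preserved.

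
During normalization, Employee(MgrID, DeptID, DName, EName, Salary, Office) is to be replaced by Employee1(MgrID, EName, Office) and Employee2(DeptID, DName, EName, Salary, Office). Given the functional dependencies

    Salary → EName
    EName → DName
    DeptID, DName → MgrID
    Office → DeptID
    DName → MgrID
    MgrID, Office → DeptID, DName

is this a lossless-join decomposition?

Common attributes: Employee1 ∩ Employee2 = {EName, Office}.
Closure of {EName, Office}: EName → DName applies, adding DName; Office → DeptID applies, adding DeptID; DName → MgrID applies, adding MgrID. So (EName, Office)⁺ = {MgrID, DeptID, DName, EName, Office}.
This closure contains every attribute of Employee1, so Employee1 ∩ Employee2 → Employee1. The join is lossless.

Yes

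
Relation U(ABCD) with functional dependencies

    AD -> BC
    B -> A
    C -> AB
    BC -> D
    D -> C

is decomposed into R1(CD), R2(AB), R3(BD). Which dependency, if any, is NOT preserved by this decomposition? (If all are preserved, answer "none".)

AD → BC: restricted closure across fragments reaches BC.
B → A lies within R2.
C → AB: restricted closure across fragments reaches AB.
BC → D: restricted closure across fragments reaches D.
D → C lies within R1.
Every dependency is enforceable on the fragments, so the decomposition is dependency-preserving.

none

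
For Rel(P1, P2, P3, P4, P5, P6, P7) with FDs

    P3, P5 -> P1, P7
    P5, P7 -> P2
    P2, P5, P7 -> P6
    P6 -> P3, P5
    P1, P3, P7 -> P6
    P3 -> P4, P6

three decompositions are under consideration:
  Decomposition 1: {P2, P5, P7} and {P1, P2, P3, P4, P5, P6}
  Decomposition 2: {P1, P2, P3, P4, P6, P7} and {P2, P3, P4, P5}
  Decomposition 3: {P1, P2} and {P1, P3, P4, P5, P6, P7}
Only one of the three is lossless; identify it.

Decomposition 1: common = {P2, P5}, closure = {P2, P5} → lossy.
Decomposition 2: common = {P2, P3, P4}, closure = {P1, P2, P3, P4, P5, P6, P7} → lossless.
Decomposition 3: common = {P1}, closure = {P1} → lossy.

Decomposition 2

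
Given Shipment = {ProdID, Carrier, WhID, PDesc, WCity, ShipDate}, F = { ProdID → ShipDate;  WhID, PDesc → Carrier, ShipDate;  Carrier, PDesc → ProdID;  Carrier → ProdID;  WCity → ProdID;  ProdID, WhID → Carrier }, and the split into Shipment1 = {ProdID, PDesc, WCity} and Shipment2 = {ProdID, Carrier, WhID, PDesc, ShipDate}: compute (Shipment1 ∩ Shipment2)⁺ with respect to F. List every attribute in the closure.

ProdID, PDesc, ShipDate

Shipment1 ∩ Shipment2 = {ProdID, PDesc}.
ProdID → ShipDate applies, adding ShipDate
Closure: {ProdID, PDesc, ShipDate}.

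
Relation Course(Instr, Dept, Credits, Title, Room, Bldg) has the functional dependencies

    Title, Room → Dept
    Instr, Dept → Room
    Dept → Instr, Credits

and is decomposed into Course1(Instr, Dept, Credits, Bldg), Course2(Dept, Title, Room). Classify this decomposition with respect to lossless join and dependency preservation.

lossy but dependency-preserving

Lossless test: (Dept)⁺ = {Instr, Dept, Credits, Room}, which is a superkey of neither fragment — lossy.
Dependency preservation: Instr, Dept → Room is not contained in any single fragment, but the restricted closure of its left-hand side across the fragments still reaches the right-hand side; the remaining FDs each lie inside some fragment. All dependencies are preserved.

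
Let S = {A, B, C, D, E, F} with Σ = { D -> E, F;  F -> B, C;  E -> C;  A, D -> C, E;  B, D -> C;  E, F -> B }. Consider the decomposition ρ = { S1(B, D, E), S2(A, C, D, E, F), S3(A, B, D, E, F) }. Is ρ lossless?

Yes

Chase test. Columns are A, B, C, D, E, F; row i has aⱼ where attribute j ∈ Si, else bᵢⱼ.
Initial tableau (one row per fragment):
  row 1: b11 a2 b13 a4 a5 b16
  row 2: a1 b22 a3 a4 a5 a6
  row 3: a1 a2 b33 a4 a5 a6
Rows 1 and 2 agree on D; apply D→E, F and equate their E, F entries.
Rows 1 and 2 agree on F; apply F→B, C and equate their B, C entries.
Rows 1 and 3 agree on F; apply F→B, C and equate their B, C entries.
Row 2 is now all distinguished symbols — the join is lossless.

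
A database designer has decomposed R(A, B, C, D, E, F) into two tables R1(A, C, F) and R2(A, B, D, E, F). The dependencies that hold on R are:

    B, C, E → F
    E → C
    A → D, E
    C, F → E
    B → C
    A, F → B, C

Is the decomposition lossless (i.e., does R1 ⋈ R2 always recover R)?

Common attributes: R1 ∩ R2 = {A, F}.
Closure of {A, F}: A → D, E applies, adding D, E; A, F → B, C applies, adding B, C. So (A, F)⁺ = {A, B, C, D, E, F}.
This closure contains every attribute of R1, so R1 ∩ R2 → R1. The join is lossless.

Yes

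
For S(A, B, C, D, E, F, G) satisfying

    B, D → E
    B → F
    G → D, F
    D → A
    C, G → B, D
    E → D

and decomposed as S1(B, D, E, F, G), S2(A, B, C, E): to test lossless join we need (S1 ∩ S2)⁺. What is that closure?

A, B, D, E, F

S1 ∩ S2 = {B, E}.
B → F applies, adding F
E → D applies, adding D
D → A applies, adding A
Closure: {A, B, D, E, F}.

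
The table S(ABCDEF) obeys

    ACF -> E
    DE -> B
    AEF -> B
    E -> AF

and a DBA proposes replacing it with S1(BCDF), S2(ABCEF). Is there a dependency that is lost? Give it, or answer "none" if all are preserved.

ACF → E lies within S2.
DE → B: restricted closure across fragments reaches B.
AEF → B lies within S2.
E → AF lies within S2.
Every dependency is enforceable on the fragments, so the decomposition is dependency-preserving.

none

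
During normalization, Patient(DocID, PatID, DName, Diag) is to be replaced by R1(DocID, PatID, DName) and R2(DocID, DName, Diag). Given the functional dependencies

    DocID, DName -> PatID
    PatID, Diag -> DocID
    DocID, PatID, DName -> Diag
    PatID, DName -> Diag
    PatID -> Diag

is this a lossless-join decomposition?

Common attributes: R1 ∩ R2 = {DocID, DName}.
Closure of {DocID, DName}: DocID, DName → PatID applies, adding PatID; DocID, PatID, DName → Diag applies, adding Diag. So (DocID, DName)⁺ = {DocID, PatID, DName, Diag}.
This closure contains every attribute of R1, so R1 ∩ R2 → R1. The join is lossless.

Yes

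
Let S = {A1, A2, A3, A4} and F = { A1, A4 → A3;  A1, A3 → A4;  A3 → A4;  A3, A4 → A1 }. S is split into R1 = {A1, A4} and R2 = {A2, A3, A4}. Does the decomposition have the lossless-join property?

No

Common attributes: R1 ∩ R2 = {A4}.
No dependency enlarges {A4}, so (A4)⁺ = {A4}.
The closure contains neither all of R1 = {A1, A4} nor all of R2 = {A2, A3, A4}, so the common attributes are not a superkey of either fragment. The join is lossy.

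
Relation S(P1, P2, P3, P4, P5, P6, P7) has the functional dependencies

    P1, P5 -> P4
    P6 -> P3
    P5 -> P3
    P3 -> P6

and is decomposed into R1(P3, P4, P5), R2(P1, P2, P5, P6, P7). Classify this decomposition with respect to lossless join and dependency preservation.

lossy and not dependency-preserving

Lossless test: (P5)⁺ = {P3, P5, P6}, which is a superkey of neither fragment — lossy.
Dependency preservation: the restricted closure of {P1, P5} across the fragments never reaches {P4}, so P1, P5 → P4 cannot be enforced without a join — not preserved.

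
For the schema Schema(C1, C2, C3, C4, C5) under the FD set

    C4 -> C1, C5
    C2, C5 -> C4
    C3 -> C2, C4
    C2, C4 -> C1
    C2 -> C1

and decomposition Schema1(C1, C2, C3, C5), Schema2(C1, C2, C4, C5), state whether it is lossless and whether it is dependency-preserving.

lossless and dependency-preserving

Lossless test: (C1, C2, C5)⁺ = {C1, C2, C4, C5}, which contains all of one fragment — lossless.
Dependency preservation: C3 → C2, C4 is not contained in any single fragment, but the restricted closure of its left-hand side across the fragments still reaches the right-hand side; the remaining FDs each lie inside some fragment. All dependencies are preserved.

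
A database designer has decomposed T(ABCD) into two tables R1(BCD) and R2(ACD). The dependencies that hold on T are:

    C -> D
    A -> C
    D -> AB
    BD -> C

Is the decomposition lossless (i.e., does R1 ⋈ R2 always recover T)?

Yes

Common attributes: R1 ∩ R2 = {CD}.
Closure of {CD}: D → AB applies, adding AB. So (CD)⁺ = {ABCD}.
This closure contains every attribute of R1, so R1 ∩ R2 → R1. The join is lossless.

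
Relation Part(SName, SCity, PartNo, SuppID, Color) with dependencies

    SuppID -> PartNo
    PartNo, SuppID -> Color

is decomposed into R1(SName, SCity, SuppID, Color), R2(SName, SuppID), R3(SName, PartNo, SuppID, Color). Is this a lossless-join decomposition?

Chase test. Columns are SName, SCity, PartNo, SuppID, Color; row i has aⱼ where attribute j ∈ Ri, else bᵢⱼ.
Initial tableau (one row per fragment):
  row 1: a1 a2 b13 a4 a5
  row 2: a1 b22 b23 a4 b25
  row 3: a1 b32 a3 a4 a5
Rows 1 and 2 agree on SuppID; apply SuppID→PartNo and equate their PartNo entries.
Rows 1 and 3 agree on SuppID; apply SuppID→PartNo and equate their PartNo entries.
Rows 1 and 2 agree on PartNo, SuppID; apply PartNo, SuppID→Color and equate their Color entries.
Row 1 is now all distinguished symbols — the join is lossless.

Yes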